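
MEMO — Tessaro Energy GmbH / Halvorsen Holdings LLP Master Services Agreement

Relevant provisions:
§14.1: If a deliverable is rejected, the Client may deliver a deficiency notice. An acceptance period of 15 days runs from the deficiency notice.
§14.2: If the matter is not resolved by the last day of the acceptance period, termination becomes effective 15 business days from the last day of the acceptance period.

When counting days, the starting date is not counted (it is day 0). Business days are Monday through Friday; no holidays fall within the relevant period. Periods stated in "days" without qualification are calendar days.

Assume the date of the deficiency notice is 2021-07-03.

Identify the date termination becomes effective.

2021-08-06

The last day of the acceptance period: 2021-07-03 + 15 days = 2021-07-18.
From Sunday, 2021-07-18, 15 business days (Jul 19, Jul 20, Jul 21, Jul 22, …, Aug 4, Aug 5, Aug 6, skipping weekends) brings us to Friday, 2021-08-06, which is the date termination becomes effective.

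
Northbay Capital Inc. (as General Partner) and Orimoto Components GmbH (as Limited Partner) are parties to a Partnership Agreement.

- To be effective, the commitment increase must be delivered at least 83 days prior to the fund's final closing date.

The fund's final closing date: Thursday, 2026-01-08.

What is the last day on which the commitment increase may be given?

Counting back 83 calendar days from 2026-01-08 gives 2025-10-17.

2025-10-17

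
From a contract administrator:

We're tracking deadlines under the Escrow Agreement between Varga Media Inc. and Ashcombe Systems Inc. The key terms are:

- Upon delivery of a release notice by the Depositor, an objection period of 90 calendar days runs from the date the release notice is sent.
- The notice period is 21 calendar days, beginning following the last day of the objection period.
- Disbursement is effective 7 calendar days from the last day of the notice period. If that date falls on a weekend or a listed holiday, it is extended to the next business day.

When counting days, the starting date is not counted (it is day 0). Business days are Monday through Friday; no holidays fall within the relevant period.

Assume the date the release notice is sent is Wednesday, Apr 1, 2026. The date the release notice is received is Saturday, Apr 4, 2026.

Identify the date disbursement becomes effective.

Jul 28, 2026

The last day of the objection period: Apr 1, 2026 + 90 days = Jun 30, 2026.
The last day of the notice period: 21 calendar days after Jun 30, 2026 is Jul 21, 2026.
Adding 7 calendar days to Jul 21, 2026 gives Jul 28, 2026, which is the date disbursement becomes effective. Jul 28, 2026 is a Tuesday, so no roll-forward applies.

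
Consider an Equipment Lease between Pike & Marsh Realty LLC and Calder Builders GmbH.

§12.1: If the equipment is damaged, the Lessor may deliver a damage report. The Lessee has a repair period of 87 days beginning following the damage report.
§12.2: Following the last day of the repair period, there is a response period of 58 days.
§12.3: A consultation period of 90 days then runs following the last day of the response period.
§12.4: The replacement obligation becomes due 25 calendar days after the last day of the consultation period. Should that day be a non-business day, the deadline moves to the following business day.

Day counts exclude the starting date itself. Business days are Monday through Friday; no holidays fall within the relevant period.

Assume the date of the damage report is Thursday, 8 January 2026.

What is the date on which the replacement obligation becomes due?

25 September 2026

Adding 87 calendar days to 8 January 2026 gives 5 April 2026, which is the last day of the repair period.
Adding 58 calendar days to 5 April 2026 gives 2 June 2026, which is the last day of the response period.
The last day of the consultation period: 90 calendar days after 2 June 2026 is 31 August 2026.
Adding 25 calendar days to 31 August 2026 gives 25 September 2026, which is the date on which the replacement obligation becomes due. 25 September 2026 is a Friday, so no roll-forward applies.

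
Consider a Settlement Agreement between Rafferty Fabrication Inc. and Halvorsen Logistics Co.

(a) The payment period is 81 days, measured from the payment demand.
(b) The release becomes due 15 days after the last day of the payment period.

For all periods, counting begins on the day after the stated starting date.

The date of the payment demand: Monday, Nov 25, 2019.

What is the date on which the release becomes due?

Feb 29, 2020

The last day of the payment period: Nov 25, 2019 + 81 days = Feb 14, 2020.
The date on which the release becomes due: Feb 14, 2020 + 15 days = Feb 29, 2020.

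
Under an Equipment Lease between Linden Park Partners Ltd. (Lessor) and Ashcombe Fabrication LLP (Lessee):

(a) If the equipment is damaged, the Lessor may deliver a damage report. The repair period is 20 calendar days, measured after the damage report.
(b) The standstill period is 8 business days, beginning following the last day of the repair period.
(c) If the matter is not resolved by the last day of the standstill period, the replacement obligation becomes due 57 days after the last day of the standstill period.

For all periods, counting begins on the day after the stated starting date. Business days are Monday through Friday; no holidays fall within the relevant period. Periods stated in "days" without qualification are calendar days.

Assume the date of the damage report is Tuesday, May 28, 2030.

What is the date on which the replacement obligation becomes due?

The last day of the repair period: 20 calendar days after May 28, 2030 is Jun 17, 2030.
The last day of the standstill period: 8 business days after Monday, Jun 17, 2030, skipping weekends — Jun 18, Jun 19, Jun 20, Jun 21, Jun 24, Jun 25, Jun 26, Jun 27 — lands on Thursday, Jun 27, 2030.
Adding 57 calendar days to Jun 27, 2030 gives Aug 23, 2030, which is the date on which the replacement obligation becomes due.

Aug 23, 2030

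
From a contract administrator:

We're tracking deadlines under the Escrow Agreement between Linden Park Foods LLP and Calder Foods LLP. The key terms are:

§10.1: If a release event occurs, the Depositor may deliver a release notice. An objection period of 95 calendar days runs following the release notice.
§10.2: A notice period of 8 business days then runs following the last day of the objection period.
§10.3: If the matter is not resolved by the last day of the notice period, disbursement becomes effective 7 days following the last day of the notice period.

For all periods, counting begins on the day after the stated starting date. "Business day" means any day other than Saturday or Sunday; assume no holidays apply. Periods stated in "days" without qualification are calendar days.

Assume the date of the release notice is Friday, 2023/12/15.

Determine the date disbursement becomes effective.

Adding 95 calendar days to 2023/12/15 gives 2024/03/19, which is the last day of the objection period.
The last day of the notice period: counting 8 business days from Tuesday, 2024/03/19 (Mar 20, Mar 21, Mar 22, Mar 25, Mar 26, Mar 27, Mar 28, Mar 29, skipping weekends) reaches Friday, 2024/03/29.
The date disbursement becomes effective: 2024/03/29 + 7 days = 2024/04/05.

2024/04/05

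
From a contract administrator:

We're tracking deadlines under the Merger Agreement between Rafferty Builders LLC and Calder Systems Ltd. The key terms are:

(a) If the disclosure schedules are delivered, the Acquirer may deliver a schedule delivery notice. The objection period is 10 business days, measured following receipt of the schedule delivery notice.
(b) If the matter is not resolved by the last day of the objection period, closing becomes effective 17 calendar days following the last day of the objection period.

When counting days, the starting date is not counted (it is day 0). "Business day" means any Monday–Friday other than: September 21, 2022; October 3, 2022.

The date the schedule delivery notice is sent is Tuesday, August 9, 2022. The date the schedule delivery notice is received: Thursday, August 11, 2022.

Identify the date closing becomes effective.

September 11, 2022

The last day of the objection period: counting 10 business days from Thursday, August 11, 2022 (Aug 12, Aug 15, Aug 16, Aug 17, Aug 18, Aug 19, Aug 22, Aug 23, Aug 24, Aug 25, skipping weekends) reaches Thursday, August 25, 2022.
Adding 17 calendar days to August 25, 2022 gives September 11, 2022, which is the date closing becomes effective.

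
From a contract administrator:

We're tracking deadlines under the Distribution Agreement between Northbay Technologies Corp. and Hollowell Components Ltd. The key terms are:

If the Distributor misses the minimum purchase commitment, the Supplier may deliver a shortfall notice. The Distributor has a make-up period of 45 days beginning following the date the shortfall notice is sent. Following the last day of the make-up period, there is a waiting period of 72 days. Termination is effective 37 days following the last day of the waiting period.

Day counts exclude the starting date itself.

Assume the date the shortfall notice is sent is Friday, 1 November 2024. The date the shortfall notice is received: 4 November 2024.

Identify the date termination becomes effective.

4 April 2025

Adding 45 calendar days to 1 November 2024 gives 16 December 2024, which is the last day of the make-up period.
Adding 72 calendar days to 16 December 2024 gives 26 February 2025, which is the last day of the waiting period.
The date termination becomes effective: 37 calendar days after 26 February 2025 is 4 April 2025.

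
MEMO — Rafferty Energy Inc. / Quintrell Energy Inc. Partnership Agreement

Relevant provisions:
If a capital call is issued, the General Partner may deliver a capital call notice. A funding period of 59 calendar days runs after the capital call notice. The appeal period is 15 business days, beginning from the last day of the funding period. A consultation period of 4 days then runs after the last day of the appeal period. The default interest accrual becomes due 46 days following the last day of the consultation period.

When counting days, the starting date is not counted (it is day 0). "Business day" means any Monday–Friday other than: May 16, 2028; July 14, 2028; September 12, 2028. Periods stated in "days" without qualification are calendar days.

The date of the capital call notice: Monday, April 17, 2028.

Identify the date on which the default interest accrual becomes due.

The last day of the funding period: 59 calendar days after April 17, 2028 is June 15, 2028.
The last day of the appeal period: counting 15 business days from Thursday, June 15, 2028 (Jun 16, Jun 19, Jun 20, Jun 21, …, Jul 4, Jul 5, Jul 6, skipping weekends) reaches Thursday, July 6, 2028.
The last day of the consultation period: 4 calendar days after July 6, 2028 is July 10, 2028.
The date on which the default interest accrual becomes due: 46 calendar days after July 10, 2028 is August 25, 2028.

August 25, 2028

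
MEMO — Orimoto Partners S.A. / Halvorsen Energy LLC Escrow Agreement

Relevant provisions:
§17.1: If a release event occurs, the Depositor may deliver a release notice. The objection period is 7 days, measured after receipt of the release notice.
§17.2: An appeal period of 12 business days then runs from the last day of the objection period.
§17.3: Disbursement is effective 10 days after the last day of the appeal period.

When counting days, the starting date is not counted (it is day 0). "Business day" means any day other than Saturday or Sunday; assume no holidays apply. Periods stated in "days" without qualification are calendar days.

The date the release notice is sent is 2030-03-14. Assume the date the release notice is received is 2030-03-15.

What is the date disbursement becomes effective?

2030-04-19

Adding 7 calendar days to 2030-03-15 gives 2030-03-22, which is the last day of the objection period.
The last day of the appeal period: counting 12 business days from Friday, 2030-03-22 (Mar 25, Mar 26, Mar 27, Mar 28, …, Apr 5, Apr 8, Apr 9, skipping weekends) reaches Tuesday, 2030-04-09.
Adding 10 calendar days to 2030-04-09 gives 2030-04-19, which is the date disbursement becomes effective.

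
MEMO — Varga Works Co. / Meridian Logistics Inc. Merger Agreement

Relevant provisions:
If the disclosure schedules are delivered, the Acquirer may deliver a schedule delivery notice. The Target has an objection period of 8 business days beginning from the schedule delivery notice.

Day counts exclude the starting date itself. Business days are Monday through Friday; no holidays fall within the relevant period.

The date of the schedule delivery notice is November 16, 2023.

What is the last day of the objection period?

From Thursday, November 16, 2023, 8 business days (Nov 17, Nov 20, Nov 21, Nov 22, Nov 23, Nov 24, Nov 27, Nov 28, skipping weekends) brings us to Tuesday, November 28, 2023, which is the last day of the objection period.

November 28, 2023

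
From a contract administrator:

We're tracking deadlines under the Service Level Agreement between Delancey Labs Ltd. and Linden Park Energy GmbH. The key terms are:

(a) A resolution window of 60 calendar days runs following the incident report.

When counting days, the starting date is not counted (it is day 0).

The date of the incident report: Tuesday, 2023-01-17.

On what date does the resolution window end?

2023-03-18

The last day of the resolution window: 2023-01-17 + 60 days = 2023-03-18.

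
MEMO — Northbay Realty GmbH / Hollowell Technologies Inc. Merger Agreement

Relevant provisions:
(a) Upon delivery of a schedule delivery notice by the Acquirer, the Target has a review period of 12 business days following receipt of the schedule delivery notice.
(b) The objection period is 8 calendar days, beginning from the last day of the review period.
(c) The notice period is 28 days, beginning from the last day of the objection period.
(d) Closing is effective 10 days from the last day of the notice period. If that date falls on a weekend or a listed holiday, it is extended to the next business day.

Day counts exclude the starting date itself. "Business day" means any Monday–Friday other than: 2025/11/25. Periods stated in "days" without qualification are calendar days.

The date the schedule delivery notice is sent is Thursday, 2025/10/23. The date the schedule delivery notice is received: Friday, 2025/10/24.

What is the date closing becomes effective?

2025/12/29

The last day of the review period: 12 business days after Friday, 2025/10/24, skipping weekends — Oct 27, Oct 28, Oct 29, Oct 30, …, Nov 7, Nov 10, Nov 11 — lands on Tuesday, 2025/11/11.
The last day of the objection period: 2025/11/11 + 8 days = 2025/11/19.
Adding 28 calendar days to 2025/11/19 gives 2025/12/17, which is the last day of the notice period.
Adding 10 calendar days to 2025/12/17 gives 2025/12/27, which is the date closing becomes effective. That falls on a Saturday, so it rolls to the next business day, Monday, 2025/12/29.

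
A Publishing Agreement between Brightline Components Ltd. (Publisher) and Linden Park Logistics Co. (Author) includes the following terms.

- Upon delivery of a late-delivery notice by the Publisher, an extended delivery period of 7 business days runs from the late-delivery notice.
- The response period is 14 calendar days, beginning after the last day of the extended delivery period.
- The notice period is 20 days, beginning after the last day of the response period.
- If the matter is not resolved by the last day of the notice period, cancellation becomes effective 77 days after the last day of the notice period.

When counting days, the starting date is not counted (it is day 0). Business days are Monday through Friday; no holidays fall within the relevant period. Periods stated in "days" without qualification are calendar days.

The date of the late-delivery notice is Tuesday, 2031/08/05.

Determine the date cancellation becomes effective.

From Tuesday, 2031/08/05, 7 business days (Aug 6, Aug 7, Aug 8, Aug 11, Aug 12, Aug 13, Aug 14, skipping weekends) brings us to Thursday, 2031/08/14, which is the last day of the extended delivery period.
The last day of the response period: 14 calendar days after 2031/08/14 is 2031/08/28.
The last day of the notice period: 20 calendar days after 2031/08/28 is 2031/09/17.
Adding 77 calendar days to 2031/09/17 gives 2031/12/03, which is the date cancellation becomes effective.

2031/12/03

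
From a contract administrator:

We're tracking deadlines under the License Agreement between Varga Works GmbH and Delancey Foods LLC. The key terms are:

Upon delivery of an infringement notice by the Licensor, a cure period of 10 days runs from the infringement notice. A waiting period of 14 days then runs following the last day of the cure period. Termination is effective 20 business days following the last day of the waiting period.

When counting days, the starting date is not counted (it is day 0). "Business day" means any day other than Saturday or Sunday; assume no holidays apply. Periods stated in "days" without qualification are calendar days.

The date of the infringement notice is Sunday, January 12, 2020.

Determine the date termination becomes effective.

March 4, 2020

The last day of the cure period: January 12, 2020 + 10 days = January 22, 2020.
Adding 14 calendar days to January 22, 2020 gives February 5, 2020, which is the last day of the waiting period.
The date termination becomes effective: counting 20 business days from Wednesday, February 5, 2020 (Feb 6, Feb 7, Feb 10, Feb 11, …, Mar 2, Mar 3, Mar 4, skipping weekends) reaches Wednesday, March 4, 2020.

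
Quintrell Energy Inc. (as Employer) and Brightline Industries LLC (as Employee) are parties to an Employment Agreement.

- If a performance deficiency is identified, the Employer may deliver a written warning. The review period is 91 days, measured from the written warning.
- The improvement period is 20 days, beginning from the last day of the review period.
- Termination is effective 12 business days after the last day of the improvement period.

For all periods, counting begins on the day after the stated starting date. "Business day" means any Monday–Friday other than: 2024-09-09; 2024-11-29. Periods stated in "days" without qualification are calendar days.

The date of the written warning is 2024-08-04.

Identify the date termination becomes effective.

The last day of the review period: 91 calendar days after 2024-08-04 is 2024-11-03.
The last day of the improvement period: 20 calendar days after 2024-11-03 is 2024-11-23.
From Saturday, 2024-11-23, 12 business days (Nov 25, Nov 26, Nov 27, Nov 28, …, Dec 9, Dec 10, Dec 11, skipping weekends and the listed holiday on Nov 29) brings us to Wednesday, 2024-12-11, which is the date termination becomes effective.

2024-12-11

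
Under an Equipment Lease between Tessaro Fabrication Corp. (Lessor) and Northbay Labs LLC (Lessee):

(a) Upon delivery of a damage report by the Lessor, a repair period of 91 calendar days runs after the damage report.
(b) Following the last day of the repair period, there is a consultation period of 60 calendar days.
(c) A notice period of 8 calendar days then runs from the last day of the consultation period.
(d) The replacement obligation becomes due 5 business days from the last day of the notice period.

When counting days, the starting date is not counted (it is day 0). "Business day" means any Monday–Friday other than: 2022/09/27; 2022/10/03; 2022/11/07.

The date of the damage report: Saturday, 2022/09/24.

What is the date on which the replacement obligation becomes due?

Adding 91 calendar days to 2022/09/24 gives 2022/12/24, which is the last day of the repair period.
The last day of the consultation period: 60 calendar days after 2022/12/24 is 2023/02/22.
The last day of the notice period: 2023/02/22 + 8 days = 2023/03/02.
The date on which the replacement obligation becomes due: counting 5 business days from Thursday, 2023/03/02 (Mar 3, Mar 6, Mar 7, Mar 8, Mar 9, skipping weekends) reaches Thursday, 2023/03/09.

2023/03/09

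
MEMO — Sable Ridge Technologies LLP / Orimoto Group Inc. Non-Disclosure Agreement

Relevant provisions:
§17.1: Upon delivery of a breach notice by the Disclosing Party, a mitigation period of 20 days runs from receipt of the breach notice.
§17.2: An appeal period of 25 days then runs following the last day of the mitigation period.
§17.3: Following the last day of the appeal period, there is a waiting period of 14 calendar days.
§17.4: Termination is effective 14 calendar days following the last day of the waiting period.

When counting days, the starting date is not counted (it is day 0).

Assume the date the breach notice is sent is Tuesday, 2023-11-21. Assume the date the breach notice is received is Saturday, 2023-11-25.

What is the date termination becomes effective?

2024-02-06

The last day of the mitigation period: 2023-11-25 + 20 days = 2023-12-15.
The last day of the appeal period: 2023-12-15 + 25 days = 2024-01-09.
Adding 14 calendar days to 2024-01-09 gives 2024-01-23, which is the last day of the waiting period.
Adding 14 calendar days to 2024-01-23 gives 2024-02-06, which is the date termination becomes effective.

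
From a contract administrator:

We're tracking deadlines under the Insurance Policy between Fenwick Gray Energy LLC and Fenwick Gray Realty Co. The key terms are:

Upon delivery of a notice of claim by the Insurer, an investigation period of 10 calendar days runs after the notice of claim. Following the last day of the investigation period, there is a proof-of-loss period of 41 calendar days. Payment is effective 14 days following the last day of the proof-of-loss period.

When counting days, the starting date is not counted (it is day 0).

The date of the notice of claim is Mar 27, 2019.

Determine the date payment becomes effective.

The last day of the investigation period: Mar 27, 2019 + 10 days = Apr 6, 2019.
The last day of the proof-of-loss period: Apr 6, 2019 + 41 days = May 17, 2019.
The date payment becomes effective: May 17, 2019 + 14 days = May 31, 2019.

May 31, 2019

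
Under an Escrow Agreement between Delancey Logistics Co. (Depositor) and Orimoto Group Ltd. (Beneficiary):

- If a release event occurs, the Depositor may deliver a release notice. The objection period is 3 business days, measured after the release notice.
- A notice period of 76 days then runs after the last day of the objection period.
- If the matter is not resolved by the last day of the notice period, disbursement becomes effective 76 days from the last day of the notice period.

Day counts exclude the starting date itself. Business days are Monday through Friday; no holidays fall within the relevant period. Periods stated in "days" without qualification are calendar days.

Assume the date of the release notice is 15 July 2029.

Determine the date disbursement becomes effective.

17 December 2029

The last day of the objection period: counting 3 business days from Sunday, 15 July 2029 (Jul 16, Jul 17, Jul 18, skipping weekends) reaches Wednesday, 18 July 2029.
Adding 76 calendar days to 18 July 2029 gives 2 October 2029, which is the last day of the notice period.
Adding 76 calendar days to 2 October 2029 gives 17 December 2029, which is the date disbursement becomes effective.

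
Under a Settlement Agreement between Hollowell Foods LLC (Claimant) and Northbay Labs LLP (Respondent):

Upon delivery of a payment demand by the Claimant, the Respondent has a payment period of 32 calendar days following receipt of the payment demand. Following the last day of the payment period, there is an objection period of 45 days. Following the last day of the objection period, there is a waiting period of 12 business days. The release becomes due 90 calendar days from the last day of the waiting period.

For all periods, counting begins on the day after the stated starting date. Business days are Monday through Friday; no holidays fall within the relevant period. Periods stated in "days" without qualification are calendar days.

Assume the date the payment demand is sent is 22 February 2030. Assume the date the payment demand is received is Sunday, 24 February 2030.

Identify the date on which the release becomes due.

The last day of the payment period: 24 February 2030 + 32 days = 28 March 2030.
Adding 45 calendar days to 28 March 2030 gives 12 May 2030, which is the last day of the objection period.
From Sunday, 12 May 2030, 12 business days (May 13, May 14, May 15, May 16, …, May 24, May 27, May 28, skipping weekends) brings us to Tuesday, 28 May 2030, which is the last day of the waiting period.
The date on which the release becomes due: 90 calendar days after 28 May 2030 is 26 August 2030.

26 August 2030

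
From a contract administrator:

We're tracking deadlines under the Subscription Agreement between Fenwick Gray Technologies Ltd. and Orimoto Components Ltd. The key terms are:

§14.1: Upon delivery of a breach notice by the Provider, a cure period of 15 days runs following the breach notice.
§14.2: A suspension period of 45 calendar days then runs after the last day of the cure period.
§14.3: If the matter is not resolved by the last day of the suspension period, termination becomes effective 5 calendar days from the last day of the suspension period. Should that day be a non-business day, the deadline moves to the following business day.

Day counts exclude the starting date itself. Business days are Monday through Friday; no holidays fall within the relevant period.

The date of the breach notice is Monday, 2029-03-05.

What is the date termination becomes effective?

2029-05-09

Adding 15 calendar days to 2029-03-05 gives 2029-03-20, which is the last day of the cure period.
The last day of the suspension period: 2029-03-20 + 45 days = 2029-05-04.
Adding 5 calendar days to 2029-05-04 gives 2029-05-09, which is the date termination becomes effective. 2029-05-09 is a Wednesday, so no roll-forward applies.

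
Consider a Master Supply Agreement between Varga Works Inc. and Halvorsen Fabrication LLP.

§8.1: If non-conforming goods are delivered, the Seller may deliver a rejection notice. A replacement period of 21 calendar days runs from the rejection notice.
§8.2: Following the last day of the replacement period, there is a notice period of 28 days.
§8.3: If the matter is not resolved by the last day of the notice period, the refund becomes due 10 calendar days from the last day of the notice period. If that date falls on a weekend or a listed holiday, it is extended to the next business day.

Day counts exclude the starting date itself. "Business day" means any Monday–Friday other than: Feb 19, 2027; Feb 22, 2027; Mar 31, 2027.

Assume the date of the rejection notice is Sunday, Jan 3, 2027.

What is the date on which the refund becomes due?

Mar 3, 2027

Adding 21 calendar days to Jan 3, 2027 gives Jan 24, 2027, which is the last day of the replacement period.
The last day of the notice period: Jan 24, 2027 + 28 days = Feb 21, 2027.
The date on which the refund becomes due: 10 calendar days after Feb 21, 2027 is Mar 3, 2027. Mar 3, 2027 is a Wednesday and is not a listed holiday, so no roll-forward applies.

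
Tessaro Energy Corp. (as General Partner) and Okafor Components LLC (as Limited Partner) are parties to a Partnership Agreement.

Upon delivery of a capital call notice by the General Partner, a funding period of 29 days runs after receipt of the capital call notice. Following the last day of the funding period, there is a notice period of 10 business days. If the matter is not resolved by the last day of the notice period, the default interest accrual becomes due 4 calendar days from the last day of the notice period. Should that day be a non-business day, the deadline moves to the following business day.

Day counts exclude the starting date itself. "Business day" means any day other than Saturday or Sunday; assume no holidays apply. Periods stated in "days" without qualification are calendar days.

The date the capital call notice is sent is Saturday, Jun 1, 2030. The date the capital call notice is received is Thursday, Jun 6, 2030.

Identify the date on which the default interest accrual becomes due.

Jul 23, 2030

The last day of the funding period: Jun 6, 2030 + 29 days = Jul 5, 2030.
The last day of the notice period: 10 business days after Friday, Jul 5, 2030, skipping weekends — Jul 8, Jul 9, Jul 10, Jul 11, Jul 12, Jul 15, Jul 16, Jul 17, Jul 18, Jul 19 — lands on Friday, Jul 19, 2030.
The date on which the default interest accrual becomes due: 4 calendar days after Jul 19, 2030 is Jul 23, 2030. Jul 23, 2030 is a Tuesday, so no roll-forward applies.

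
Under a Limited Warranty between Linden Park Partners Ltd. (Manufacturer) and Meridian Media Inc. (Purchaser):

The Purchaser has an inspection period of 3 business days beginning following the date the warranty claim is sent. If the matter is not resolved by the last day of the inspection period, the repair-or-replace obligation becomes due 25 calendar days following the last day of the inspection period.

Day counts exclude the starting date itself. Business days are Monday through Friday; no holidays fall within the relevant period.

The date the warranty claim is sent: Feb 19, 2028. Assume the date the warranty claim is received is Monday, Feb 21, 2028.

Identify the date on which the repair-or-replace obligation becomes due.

The last day of the inspection period: counting 3 business days from Saturday, Feb 19, 2028 (Feb 21, Feb 22, Feb 23, skipping weekends) reaches Wednesday, Feb 23, 2028.
Adding 25 calendar days to Feb 23, 2028 gives Mar 19, 2028, which is the date on which the repair-or-replace obligation becomes due.

Mar 19, 2028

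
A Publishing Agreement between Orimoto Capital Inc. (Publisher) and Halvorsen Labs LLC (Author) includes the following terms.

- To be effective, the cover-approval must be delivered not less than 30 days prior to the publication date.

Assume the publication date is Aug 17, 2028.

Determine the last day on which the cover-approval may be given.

Jul 18, 2028

Aug 17, 2028 minus 30 days is Jul 18, 2028.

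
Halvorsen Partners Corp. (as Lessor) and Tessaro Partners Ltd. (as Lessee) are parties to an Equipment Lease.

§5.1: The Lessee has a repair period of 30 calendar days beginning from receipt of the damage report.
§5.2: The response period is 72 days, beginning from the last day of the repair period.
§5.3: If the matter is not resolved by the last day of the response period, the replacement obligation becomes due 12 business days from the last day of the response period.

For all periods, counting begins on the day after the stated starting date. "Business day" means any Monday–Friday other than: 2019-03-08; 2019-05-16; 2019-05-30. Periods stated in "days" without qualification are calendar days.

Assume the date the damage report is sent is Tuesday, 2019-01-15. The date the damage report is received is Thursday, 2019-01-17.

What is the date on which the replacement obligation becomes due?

The last day of the repair period: 30 calendar days after 2019-01-17 is 2019-02-16.
The last day of the response period: 2019-02-16 + 72 days = 2019-04-29.
From Monday, 2019-04-29, 12 business days (Apr 30, May 1, May 2, May 3, …, May 13, May 14, May 15, skipping weekends) brings us to Wednesday, 2019-05-15, which is the date on which the replacement obligation becomes due.

2019-05-15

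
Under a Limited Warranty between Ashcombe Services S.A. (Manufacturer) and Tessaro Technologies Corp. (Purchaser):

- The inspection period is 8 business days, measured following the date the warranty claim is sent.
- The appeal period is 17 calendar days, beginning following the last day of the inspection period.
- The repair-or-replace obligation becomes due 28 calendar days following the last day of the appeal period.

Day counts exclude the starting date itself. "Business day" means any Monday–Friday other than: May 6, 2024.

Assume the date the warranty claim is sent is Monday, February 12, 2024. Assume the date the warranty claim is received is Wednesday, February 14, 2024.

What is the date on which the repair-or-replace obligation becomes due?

From Monday, February 12, 2024, 8 business days (Feb 13, Feb 14, Feb 15, Feb 16, Feb 19, Feb 20, Feb 21, Feb 22, skipping weekends) brings us to Thursday, February 22, 2024, which is the last day of the inspection period.
The last day of the appeal period: February 22, 2024 + 17 days = March 10, 2024.
Adding 28 calendar days to March 10, 2024 gives April 7, 2024, which is the date on which the repair-or-replace obligation becomes due.

April 7, 2024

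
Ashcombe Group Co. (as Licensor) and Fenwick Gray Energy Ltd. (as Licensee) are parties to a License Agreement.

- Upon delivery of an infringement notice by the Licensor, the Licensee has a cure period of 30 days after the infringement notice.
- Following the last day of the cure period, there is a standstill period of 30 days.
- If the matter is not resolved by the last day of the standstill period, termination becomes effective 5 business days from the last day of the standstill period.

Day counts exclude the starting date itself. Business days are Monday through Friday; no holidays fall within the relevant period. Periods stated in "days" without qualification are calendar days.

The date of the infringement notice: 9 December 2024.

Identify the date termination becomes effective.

14 February 2025

The last day of the cure period: 9 December 2024 + 30 days = 8 January 2025.
Adding 30 calendar days to 8 January 2025 gives 7 February 2025, which is the last day of the standstill period.
The date termination becomes effective: 5 business days after Friday, 7 February 2025, skipping weekends — Feb 10, Feb 11, Feb 12, Feb 13, Feb 14 — lands on Friday, 14 February 2025.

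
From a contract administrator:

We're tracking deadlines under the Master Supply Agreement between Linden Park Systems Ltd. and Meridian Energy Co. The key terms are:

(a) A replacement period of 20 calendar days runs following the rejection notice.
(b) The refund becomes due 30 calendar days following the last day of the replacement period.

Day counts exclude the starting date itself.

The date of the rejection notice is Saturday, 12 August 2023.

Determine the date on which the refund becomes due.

1 October 2023

The last day of the replacement period: 12 August 2023 + 20 days = 1 September 2023.
Adding 30 calendar days to 1 September 2023 gives 1 October 2023, which is the date on which the refund becomes due.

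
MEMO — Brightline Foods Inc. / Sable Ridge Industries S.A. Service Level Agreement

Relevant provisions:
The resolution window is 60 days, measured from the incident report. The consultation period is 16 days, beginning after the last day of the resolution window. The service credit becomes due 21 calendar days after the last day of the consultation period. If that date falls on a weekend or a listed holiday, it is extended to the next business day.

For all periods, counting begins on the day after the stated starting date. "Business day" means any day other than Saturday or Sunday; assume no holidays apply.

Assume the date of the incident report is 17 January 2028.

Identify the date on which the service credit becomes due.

24 April 2028

The last day of the resolution window: 60 calendar days after 17 January 2028 is 17 March 2028.
The last day of the consultation period: 17 March 2028 + 16 days = 2 April 2028.
Adding 21 calendar days to 2 April 2028 gives 23 April 2028, which is the date on which the service credit becomes due. That falls on a Sunday, so it rolls to the next business day, Monday, 24 April 2028.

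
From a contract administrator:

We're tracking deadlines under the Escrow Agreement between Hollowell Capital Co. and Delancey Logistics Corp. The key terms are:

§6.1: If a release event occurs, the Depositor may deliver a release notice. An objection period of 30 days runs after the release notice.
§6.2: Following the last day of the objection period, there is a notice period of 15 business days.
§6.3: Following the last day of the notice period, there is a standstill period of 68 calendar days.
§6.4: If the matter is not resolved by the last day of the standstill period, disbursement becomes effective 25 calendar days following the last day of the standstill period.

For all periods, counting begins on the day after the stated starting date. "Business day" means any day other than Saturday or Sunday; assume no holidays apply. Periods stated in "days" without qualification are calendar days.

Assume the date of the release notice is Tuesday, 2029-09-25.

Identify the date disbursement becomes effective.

The last day of the objection period: 30 calendar days after 2029-09-25 is 2029-10-25.
The last day of the notice period: counting 15 business days from Thursday, 2029-10-25 (Oct 26, Oct 29, Oct 30, Oct 31, …, Nov 13, Nov 14, Nov 15, skipping weekends) reaches Thursday, 2029-11-15.
The last day of the standstill period: 68 calendar days after 2029-11-15 is 2030-01-22.
The date disbursement becomes effective: 2030-01-22 + 25 days = 2030-02-16.

2030-02-16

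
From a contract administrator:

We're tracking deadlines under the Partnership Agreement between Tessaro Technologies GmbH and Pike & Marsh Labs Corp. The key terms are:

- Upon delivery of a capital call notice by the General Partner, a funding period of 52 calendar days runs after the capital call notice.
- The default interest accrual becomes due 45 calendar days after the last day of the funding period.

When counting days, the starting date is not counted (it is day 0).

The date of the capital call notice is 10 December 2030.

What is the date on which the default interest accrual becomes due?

17 March 2031

The last day of the funding period: 10 December 2030 + 52 days = 31 January 2031.
The date on which the default interest accrual becomes due: 45 calendar days after 31 January 2031 is 17 March 2031.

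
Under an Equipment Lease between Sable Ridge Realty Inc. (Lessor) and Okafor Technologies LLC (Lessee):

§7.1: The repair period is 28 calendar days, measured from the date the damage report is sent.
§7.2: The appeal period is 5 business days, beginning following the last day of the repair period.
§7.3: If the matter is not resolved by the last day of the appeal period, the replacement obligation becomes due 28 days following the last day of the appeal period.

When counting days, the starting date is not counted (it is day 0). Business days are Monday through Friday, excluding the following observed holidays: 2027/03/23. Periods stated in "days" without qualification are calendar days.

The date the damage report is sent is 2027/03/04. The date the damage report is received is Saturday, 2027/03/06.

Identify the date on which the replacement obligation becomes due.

2027/05/06

The last day of the repair period: 28 calendar days after 2027/03/04 is 2027/04/01.
The last day of the appeal period: counting 5 business days from Thursday, 2027/04/01 (Apr 2, Apr 5, Apr 6, Apr 7, Apr 8, skipping weekends) reaches Thursday, 2027/04/08.
Adding 28 calendar days to 2027/04/08 gives 2027/05/06, which is the date on which the replacement obligation becomes due.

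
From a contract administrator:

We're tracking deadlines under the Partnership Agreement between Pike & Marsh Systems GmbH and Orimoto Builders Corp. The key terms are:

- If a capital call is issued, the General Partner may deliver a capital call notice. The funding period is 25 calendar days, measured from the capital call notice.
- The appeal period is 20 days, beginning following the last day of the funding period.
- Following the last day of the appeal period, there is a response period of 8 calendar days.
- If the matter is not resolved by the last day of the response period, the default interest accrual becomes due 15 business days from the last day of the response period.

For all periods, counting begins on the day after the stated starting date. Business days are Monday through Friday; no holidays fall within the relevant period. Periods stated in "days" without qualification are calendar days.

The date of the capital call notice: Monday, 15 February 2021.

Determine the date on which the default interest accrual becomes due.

The last day of the funding period: 25 calendar days after 15 February 2021 is 12 March 2021.
The last day of the appeal period: 20 calendar days after 12 March 2021 is 1 April 2021.
The last day of the response period: 8 calendar days after 1 April 2021 is 9 April 2021.
From Friday, 9 April 2021, 15 business days (Apr 12, Apr 13, Apr 14, Apr 15, …, Apr 28, Apr 29, Apr 30, skipping weekends) brings us to Friday, 30 April 2021, which is the date on which the default interest accrual becomes due.

30 April 2021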